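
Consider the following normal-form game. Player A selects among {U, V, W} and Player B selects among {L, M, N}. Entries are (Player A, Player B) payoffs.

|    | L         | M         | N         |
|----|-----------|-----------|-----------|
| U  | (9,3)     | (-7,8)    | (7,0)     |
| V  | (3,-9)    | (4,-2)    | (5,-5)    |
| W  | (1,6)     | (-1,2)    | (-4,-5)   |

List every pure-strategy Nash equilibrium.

(V, M)

A profile is a Nash equilibrium when each player is best-responding to the other.
Player A's best responses — vs L: U (payoff 9); vs M: V (payoff 4); vs N: U (payoff 7).
Player B's best responses — vs U: M (payoff 8); vs V: M (payoff -2); vs W: L (payoff 6).
The only mutual best response is (V, M); neither player gains by switching there.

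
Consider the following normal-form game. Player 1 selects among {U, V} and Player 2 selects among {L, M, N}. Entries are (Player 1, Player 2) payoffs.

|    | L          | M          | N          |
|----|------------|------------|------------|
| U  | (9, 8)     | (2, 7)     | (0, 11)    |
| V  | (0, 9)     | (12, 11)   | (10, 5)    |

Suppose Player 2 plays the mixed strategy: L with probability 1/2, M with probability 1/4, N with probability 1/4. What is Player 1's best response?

Compute Player 1's expected payoff from each pure strategy against the given mix.
U: (1/2)·9 + (1/4)·2 + (1/4)·0 = 5
V: (1/2)·0 + (1/4)·12 + (1/4)·10 = 11/2
Highest expected payoff is 11/2, from V.

V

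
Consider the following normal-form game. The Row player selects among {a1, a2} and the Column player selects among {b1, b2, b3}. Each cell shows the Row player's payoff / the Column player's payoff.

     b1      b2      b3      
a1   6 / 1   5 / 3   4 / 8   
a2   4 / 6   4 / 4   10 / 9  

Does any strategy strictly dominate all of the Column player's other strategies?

b3

Check whether one of the Column player's strategies beats all alternatives regardless of what the opponent does.
b3 strictly dominates: vs a1: 8 > each of {1, 3}; vs a2: 9 > each of {6, 4}.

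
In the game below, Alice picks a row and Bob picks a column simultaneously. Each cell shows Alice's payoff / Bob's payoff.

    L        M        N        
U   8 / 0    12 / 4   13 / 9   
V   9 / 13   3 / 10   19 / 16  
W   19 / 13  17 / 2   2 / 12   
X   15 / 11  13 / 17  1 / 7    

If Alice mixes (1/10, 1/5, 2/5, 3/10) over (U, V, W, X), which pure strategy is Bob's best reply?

L

Bob's best reply maximizes expected payoff against the mix.
L: (1/10)·0 + (1/5)·13 + (2/5)·13 + (3/10)·11 = 111/10
M: (1/10)·4 + (1/5)·10 + (2/5)·2 + (3/10)·17 = 83/10
N: (1/10)·9 + (1/5)·16 + (2/5)·12 + (3/10)·7 = 11
Highest expected payoff is 111/10, from L.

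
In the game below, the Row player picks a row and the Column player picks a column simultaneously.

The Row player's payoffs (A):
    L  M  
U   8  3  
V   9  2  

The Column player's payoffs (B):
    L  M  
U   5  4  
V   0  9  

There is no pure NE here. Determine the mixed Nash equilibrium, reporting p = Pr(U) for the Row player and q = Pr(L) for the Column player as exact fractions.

p = 9/10, q = 1/2

Each player's mixing probability is pinned down by making the *other* player indifferent.
The Column player indifferent between L and M: p·5 + (1−p)·0 = p·4 + (1−p)·9 ⟹ 0 + 5p = 9 + (-5)p ⟹ p = 9/10.
The Row player indifferent between U and V: q·8 + (1−q)·3 = q·9 + (1−q)·2 ⟹ 3 + 5q = 2 + 7q ⟹ q = 1/2.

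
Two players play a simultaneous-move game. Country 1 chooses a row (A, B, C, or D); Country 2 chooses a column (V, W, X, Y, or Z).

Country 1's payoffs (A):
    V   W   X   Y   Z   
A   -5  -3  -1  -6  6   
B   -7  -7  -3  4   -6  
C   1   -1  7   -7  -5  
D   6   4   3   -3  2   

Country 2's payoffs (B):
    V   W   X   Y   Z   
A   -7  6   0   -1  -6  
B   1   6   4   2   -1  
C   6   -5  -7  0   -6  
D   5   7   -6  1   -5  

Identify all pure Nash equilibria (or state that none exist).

Find each player's best response to every opponent strategy; NE are the intersections.
Country 1's best responses — vs V: D (payoff 6); vs W: D (payoff 4); vs X: C (payoff 7); vs Y: B (payoff 4); vs Z: A (payoff 6).
Country 2's best responses — vs A: W (payoff 6); vs B: W (payoff 6); vs C: V (payoff 6); vs D: W (payoff 7).
The only mutual best response is (D, W); neither player gains by switching there.

(D, W)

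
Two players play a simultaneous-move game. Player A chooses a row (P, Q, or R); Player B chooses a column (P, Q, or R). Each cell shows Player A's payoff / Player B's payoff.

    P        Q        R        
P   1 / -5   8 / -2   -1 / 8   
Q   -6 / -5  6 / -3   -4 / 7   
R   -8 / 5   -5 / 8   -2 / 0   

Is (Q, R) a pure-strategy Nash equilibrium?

No

Holding Player B at R: Player A gets -4 from Q but could get -1 by switching to P. Player A has a profitable deviation.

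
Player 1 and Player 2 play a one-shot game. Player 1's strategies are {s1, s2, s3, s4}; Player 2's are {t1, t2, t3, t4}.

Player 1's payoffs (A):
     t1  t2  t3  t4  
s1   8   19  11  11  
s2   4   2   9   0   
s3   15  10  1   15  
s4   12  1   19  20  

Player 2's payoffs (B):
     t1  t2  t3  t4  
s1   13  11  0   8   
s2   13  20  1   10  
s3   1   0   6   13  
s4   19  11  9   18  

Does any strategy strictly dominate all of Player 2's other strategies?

A strategy is strictly dominant if it gives Player 2 a strictly higher payoff than every other strategy, against every choice by the opponent.
t1 is not dominant: against s2, t2 gives 20 > 13.
t2 is not dominant: against s1, t1 gives 13 > 11.
t3 is not dominant: against s1, t1 gives 13 > 0.
t4 is not dominant: against s1, t1 gives 13 > 8.
No single strategy is best against every opponent action.

No strictly dominant strategy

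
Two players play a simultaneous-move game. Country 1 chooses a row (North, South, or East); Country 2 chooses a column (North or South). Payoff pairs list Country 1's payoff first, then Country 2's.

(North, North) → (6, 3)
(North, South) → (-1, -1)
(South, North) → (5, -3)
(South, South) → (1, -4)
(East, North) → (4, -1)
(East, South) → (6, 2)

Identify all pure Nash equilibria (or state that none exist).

Check mutual best responses: a cell is a NE iff neither player can gain by unilaterally deviating.
Country 1's best responses — vs North: North (payoff 6); vs South: East (payoff 6).
Country 2's best responses — vs North: North (payoff 3); vs South: North (payoff -3); vs East: South (payoff 2).
Mutual best responses occur at (North, North) and (East, South); at each, neither player gains by switching.

(North, North) and (East, South)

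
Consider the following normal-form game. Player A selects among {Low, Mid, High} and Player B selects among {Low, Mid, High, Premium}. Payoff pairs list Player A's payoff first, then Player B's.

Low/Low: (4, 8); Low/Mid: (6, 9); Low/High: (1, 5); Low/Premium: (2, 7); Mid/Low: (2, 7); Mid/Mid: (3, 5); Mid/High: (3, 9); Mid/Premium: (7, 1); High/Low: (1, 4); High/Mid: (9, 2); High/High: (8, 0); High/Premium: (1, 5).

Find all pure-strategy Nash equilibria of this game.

Find each player's best response to every opponent strategy; NE are the intersections.
Player A's best responses — vs Low: Low (payoff 4); vs Mid: High (payoff 9); vs High: High (payoff 8); vs Premium: Mid (payoff 7).
Player B's best responses — vs Low: Mid (payoff 9); vs Mid: High (payoff 9); vs High: Premium (payoff 5).
No cell has both players best-responding. For instance, Player A's best reply to Low is Low, but against Low Player B prefers Mid over Low.

None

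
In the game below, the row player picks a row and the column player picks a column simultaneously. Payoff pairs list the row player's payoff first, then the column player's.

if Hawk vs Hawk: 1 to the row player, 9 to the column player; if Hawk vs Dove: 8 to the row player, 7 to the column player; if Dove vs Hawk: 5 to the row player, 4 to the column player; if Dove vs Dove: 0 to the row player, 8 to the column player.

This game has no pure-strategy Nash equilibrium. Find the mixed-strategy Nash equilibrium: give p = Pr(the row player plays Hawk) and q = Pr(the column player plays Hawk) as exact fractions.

Each player's mixing probability is pinned down by making the *other* player indifferent.
The column player indifferent between Hawk and Dove: p·9 + (1−p)·4 = p·7 + (1−p)·8 ⟹ 4 + 5p = 8 + (-1)p ⟹ p = 2/3.
The row player indifferent between Hawk and Dove: q·1 + (1−q)·8 = q·5 + (1−q)·0 ⟹ 8 + (-7)q = 0 + 5q ⟹ q = 2/3.

p = 2/3, q = 2/3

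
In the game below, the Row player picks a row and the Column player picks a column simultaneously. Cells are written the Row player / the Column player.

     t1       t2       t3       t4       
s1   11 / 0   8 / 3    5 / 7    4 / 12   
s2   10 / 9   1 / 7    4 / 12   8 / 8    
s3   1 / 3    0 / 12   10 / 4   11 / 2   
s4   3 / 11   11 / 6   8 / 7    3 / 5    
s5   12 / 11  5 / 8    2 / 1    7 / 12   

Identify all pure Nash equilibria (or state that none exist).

None

A profile is a Nash equilibrium when each player is best-responding to the other.
The Row player's best responses — vs t1: s5 (payoff 12); vs t2: s4 (payoff 11); vs t3: s3 (payoff 10); vs t4: s3 (payoff 11).
The Column player's best responses — vs s1: t4 (payoff 12); vs s2: t3 (payoff 12); vs s3: t2 (payoff 12); vs s4: t1 (payoff 11); vs s5: t4 (payoff 12).
No cell has both players best-responding. For instance, the Row player's best reply to t3 is s3, but against s3 the Column player prefers t2 over t3.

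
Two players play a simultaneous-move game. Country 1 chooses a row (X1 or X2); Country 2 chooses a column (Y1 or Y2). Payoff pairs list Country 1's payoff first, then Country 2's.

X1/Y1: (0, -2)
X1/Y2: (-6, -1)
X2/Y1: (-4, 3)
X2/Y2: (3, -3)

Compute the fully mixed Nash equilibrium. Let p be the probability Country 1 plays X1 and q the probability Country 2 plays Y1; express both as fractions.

Each player's mixing probability is pinned down by making the *other* player indifferent.
Country 2 indifferent between Y1 and Y2: p·(-2) + (1−p)·3 = p·(-1) + (1−p)·(-3) ⟹ 3 + (-5)p = (-3) + 2p ⟹ p = 6/7.
Country 1 indifferent between X1 and X2: q·0 + (1−q)·(-6) = q·(-4) + (1−q)·3 ⟹ (-6) + 6q = 3 + (-7)q ⟹ q = 9/13.

p = 6/7, q = 9/13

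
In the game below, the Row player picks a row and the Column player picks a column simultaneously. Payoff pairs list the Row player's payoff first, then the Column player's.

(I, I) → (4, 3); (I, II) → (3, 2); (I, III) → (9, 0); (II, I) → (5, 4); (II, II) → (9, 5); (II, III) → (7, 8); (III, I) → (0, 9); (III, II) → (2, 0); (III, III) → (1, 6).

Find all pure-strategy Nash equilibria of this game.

Check mutual best responses: a cell is a NE iff neither player can gain by unilaterally deviating.
The Row player's best responses — vs I: II (payoff 5); vs II: II (payoff 9); vs III: I (payoff 9).
The Column player's best responses — vs I: I (payoff 3); vs II: III (payoff 8); vs III: I (payoff 9).
No cell has both players best-responding. For instance, the Row player's best reply to II is II, but against II the Column player prefers III over II.

None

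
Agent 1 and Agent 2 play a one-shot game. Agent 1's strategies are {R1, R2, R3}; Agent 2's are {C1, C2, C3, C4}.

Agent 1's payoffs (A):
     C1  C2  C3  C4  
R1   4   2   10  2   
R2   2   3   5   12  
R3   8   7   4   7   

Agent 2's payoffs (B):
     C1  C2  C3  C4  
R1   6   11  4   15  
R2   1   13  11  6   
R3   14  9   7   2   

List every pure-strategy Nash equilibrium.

Check mutual best responses: a cell is a NE iff neither player can gain by unilaterally deviating.
Agent 1's best responses — vs C1: R3 (payoff 8); vs C2: R3 (payoff 7); vs C3: R1 (payoff 10); vs C4: R2 (payoff 12).
Agent 2's best responses — vs R1: C4 (payoff 15); vs R2: C2 (payoff 13); vs R3: C1 (payoff 14).
The only mutual best response is (R3, C1); neither player gains by switching there.

(R3, C1)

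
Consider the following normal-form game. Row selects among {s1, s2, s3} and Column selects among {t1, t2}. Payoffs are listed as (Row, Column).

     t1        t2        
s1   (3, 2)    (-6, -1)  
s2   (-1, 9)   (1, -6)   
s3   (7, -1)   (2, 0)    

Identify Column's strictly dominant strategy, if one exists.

None

Check whether one of Column's strategies beats all alternatives regardless of what the opponent does.
t1 is not dominant: against s3, t2 gives 0 > -1.
t2 is not dominant: against s1, t1 gives 2 > -1.
No single strategy is best against every opponent action.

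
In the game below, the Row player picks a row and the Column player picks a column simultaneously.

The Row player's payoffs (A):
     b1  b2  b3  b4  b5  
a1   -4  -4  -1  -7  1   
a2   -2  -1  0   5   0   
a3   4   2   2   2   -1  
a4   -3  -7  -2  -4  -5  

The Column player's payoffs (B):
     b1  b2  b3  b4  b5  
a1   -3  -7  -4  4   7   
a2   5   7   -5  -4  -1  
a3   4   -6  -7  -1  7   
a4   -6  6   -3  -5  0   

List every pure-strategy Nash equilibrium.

Find each player's best response to every opponent strategy; NE are the intersections.
The Row player's best responses — vs b1: a3 (payoff 4); vs b2: a3 (payoff 2); vs b3: a3 (payoff 2); vs b4: a2 (payoff 5); vs b5: a1 (payoff 1).
The Column player's best responses — vs a1: b5 (payoff 7); vs a2: b2 (payoff 7); vs a3: b5 (payoff 7); vs a4: b2 (payoff 6).
The only mutual best response is (a1, b5); neither player gains by switching there.

(a1, b5)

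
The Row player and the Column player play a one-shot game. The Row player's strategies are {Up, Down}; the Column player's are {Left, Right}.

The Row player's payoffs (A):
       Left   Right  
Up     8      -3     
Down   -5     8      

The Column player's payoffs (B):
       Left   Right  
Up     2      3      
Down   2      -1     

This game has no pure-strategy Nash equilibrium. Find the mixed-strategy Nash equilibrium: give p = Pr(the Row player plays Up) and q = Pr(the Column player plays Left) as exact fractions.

Each player's mixing probability is pinned down by making the *other* player indifferent.
The Column player indifferent between Left and Right: p·2 + (1−p)·2 = p·3 + (1−p)·(-1) ⟹ 2 + 0p = (-1) + 4p ⟹ p = 3/4.
The Row player indifferent between Up and Down: q·8 + (1−q)·(-3) = q·(-5) + (1−q)·8 ⟹ (-3) + 11q = 8 + (-13)q ⟹ q = 11/24.

p = 3/4, q = 11/24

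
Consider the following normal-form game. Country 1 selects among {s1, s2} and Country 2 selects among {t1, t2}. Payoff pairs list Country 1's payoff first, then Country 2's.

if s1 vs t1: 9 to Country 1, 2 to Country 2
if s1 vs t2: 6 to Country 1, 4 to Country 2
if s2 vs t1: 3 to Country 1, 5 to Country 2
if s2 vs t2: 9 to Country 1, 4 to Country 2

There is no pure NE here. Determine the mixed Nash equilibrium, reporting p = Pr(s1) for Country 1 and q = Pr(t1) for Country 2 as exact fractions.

p = 1/3, q = 1/3

In a mixed NE each player is indifferent between their pure strategies, so the opponent's mix sets the indifference.
Country 2 indifferent between t1 and t2: p·2 + (1−p)·5 = p·4 + (1−p)·4 ⟹ 5 + (-3)p = 4 + 0p ⟹ p = 1/3.
Country 1 indifferent between s1 and s2: q·9 + (1−q)·6 = q·3 + (1−q)·9 ⟹ 6 + 3q = 9 + (-6)q ⟹ q = 1/3.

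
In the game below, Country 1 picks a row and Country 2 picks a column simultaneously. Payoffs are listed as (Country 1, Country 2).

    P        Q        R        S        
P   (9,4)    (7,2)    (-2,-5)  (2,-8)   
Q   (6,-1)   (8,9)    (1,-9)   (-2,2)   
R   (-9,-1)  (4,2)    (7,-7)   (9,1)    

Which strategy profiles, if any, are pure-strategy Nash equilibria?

(P, P) and (Q, Q)

Check mutual best responses: a cell is a NE iff neither player can gain by unilaterally deviating.
Country 1's best responses — vs P: P (payoff 9); vs Q: Q (payoff 8); vs R: R (payoff 7); vs S: R (payoff 9).
Country 2's best responses — vs P: P (payoff 4); vs Q: Q (payoff 9); vs R: Q (payoff 2).
Mutual best responses occur at (P, P) and (Q, Q); at each, neither player gains by switching.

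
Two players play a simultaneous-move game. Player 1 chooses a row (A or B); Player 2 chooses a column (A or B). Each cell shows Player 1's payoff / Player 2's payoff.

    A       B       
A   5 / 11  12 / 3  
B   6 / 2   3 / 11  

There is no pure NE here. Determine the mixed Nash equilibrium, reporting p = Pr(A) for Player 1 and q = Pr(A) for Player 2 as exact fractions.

Each player's mixing probability is pinned down by making the *other* player indifferent.
Player 2 indifferent between A and B: p·11 + (1−p)·2 = p·3 + (1−p)·11 ⟹ 2 + 9p = 11 + (-8)p ⟹ p = 9/17.
Player 1 indifferent between A and B: q·5 + (1−q)·12 = q·6 + (1−q)·3 ⟹ 12 + (-7)q = 3 + 3q ⟹ q = 9/10.

p = 9/17, q = 9/10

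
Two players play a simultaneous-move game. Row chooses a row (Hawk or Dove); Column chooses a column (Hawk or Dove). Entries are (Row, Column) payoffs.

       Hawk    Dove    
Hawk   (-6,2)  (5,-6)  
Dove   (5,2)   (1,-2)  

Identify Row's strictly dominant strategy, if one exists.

A strategy is strictly dominant if it gives Row a strictly higher payoff than every other strategy, against every choice by the opponent.
Hawk is not dominant: against Hawk, Dove gives 5 > -6.
Dove is not dominant: against Dove, Hawk gives 5 > 1.
No single strategy is best against every opponent action.

No strictly dominant strategy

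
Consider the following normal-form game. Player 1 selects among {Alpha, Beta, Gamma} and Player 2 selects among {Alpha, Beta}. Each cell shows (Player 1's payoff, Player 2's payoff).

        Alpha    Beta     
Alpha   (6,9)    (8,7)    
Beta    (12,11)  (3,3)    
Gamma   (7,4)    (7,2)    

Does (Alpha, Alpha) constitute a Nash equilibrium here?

Holding Player 2 at Alpha: Player 1 gets 6 from Alpha but could get 12 by switching to Beta. Player 1 has a profitable deviation.

No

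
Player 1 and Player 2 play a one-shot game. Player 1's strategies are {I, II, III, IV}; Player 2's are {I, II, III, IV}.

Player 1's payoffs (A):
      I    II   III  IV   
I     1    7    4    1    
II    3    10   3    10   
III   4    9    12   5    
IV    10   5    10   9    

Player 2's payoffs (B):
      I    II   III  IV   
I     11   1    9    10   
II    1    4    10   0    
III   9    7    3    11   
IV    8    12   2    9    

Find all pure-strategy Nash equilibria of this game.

No pure-strategy Nash equilibrium

Find each player's best response to every opponent strategy; NE are the intersections.
Player 1's best responses — vs I: IV (payoff 10); vs II: II (payoff 10); vs III: III (payoff 12); vs IV: II (payoff 10).
Player 2's best responses — vs I: I (payoff 11); vs II: III (payoff 10); vs III: IV (payoff 11); vs IV: II (payoff 12).
No cell has both players best-responding. For instance, Player 1's best reply to I is IV, but against IV Player 2 prefers II over I.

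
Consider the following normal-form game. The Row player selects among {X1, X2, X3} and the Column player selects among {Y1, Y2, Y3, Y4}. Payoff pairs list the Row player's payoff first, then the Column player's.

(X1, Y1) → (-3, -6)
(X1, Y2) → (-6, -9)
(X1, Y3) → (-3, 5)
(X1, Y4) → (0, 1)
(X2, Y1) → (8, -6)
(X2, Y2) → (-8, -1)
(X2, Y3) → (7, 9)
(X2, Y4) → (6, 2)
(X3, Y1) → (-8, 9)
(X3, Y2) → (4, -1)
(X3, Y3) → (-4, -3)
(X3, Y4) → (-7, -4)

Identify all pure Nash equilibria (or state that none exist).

Find each player's best response to every opponent strategy; NE are the intersections.
The Row player's best responses — vs Y1: X2 (payoff 8); vs Y2: X3 (payoff 4); vs Y3: X2 (payoff 7); vs Y4: X2 (payoff 6).
The Column player's best responses — vs X1: Y3 (payoff 5); vs X2: Y3 (payoff 9); vs X3: Y1 (payoff 9).
The only mutual best response is (X2, Y3); neither player gains by switching there.

(X2, Y3)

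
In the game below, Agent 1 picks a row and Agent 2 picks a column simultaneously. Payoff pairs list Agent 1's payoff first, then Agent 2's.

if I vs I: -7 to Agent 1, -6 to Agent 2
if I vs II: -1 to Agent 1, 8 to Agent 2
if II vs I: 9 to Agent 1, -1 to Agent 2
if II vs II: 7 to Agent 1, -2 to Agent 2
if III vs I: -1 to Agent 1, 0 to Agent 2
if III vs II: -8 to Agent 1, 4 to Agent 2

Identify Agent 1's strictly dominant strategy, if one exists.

II

Check whether one of Agent 1's strategies beats all alternatives regardless of what the opponent does.
II strictly dominates: vs I: 9 > each of {-7, -1}; vs II: 7 > each of {-1, -8}.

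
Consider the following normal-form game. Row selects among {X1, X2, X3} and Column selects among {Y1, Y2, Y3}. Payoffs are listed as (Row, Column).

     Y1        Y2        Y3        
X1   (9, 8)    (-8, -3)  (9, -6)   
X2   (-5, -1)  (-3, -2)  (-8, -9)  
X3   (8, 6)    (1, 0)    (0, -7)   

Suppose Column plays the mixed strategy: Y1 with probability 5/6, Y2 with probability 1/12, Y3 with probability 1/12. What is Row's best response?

Row's best reply maximizes expected payoff against the mix.
X1: (5/6)·9 + (1/12)·(-8) + (1/12)·9 = 91/12
X2: (5/6)·(-5) + (1/12)·(-3) + (1/12)·(-8) = -61/12
X3: (5/6)·8 + (1/12)·1 + (1/12)·0 = 27/4
Highest expected payoff is 91/12, from X1.

X1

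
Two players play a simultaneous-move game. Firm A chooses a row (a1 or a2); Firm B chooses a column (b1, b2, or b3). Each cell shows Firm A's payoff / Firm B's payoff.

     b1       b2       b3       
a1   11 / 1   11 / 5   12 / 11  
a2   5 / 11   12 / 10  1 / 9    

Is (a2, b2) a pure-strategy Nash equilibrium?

Holding Firm B at b2: Firm A gets 12 from a2, versus 11 from a1. No profitable deviation for Firm A.
Holding Firm A at a2: Firm B gets 10 from b2 but could get 11 by switching to b1. Firm B has a profitable deviation.

No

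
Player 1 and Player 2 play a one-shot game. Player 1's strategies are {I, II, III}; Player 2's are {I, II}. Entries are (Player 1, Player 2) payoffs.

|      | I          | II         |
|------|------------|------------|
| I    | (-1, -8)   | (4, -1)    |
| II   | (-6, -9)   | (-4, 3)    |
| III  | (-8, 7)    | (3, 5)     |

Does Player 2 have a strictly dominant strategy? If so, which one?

A strategy is strictly dominant if it gives Player 2 a strictly higher payoff than every other strategy, against every choice by the opponent.
I is not dominant: against I, II gives -1 > -8.
II is not dominant: against III, I gives 7 > 5.
No single strategy is best against every opponent action.

None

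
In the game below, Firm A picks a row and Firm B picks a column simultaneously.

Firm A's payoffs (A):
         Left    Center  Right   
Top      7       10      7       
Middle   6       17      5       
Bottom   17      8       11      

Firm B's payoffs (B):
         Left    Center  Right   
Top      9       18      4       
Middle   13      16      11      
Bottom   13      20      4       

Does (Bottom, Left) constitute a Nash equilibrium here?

Holding Firm B at Left: Firm A gets 17 from Bottom, versus 7 from Top, 6 from Middle. No profitable deviation for Firm A.
Holding Firm A at Bottom: Firm B gets 13 from Left but could get 20 by switching to Center. Firm B has a profitable deviation.

No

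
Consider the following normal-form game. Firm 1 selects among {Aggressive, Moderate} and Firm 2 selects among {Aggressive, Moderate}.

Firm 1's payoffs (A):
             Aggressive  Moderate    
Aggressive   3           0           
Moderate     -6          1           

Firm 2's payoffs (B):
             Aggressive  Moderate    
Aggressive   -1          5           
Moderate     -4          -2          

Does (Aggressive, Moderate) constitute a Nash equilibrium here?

Holding Firm 2 at Moderate: Firm 1 gets 0 from Aggressive but could get 1 by switching to Moderate. Firm 1 has a profitable deviation.

No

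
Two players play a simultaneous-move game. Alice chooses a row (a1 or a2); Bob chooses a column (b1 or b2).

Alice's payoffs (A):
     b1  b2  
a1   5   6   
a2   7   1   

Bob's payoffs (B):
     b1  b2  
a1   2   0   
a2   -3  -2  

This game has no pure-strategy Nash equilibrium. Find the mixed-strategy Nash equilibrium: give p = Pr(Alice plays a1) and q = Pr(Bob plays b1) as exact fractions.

In a mixed NE each player is indifferent between their pure strategies, so the opponent's mix sets the indifference.
Bob indifferent between b1 and b2: p·2 + (1−p)·(-3) = p·0 + (1−p)·(-2) ⟹ (-3) + 5p = (-2) + 2p ⟹ p = 1/3.
Alice indifferent between a1 and a2: q·5 + (1−q)·6 = q·7 + (1−q)·1 ⟹ 6 + (-1)q = 1 + 6q ⟹ q = 5/7.

p = 1/3, q = 5/7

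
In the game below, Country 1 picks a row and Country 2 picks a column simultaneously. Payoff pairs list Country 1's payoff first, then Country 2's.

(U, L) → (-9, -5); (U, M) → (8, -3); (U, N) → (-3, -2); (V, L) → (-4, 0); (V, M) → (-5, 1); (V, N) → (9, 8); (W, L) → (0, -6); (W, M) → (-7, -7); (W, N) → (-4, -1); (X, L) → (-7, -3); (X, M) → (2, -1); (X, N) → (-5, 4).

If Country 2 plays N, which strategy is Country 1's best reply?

V

With Country 2 fixed at N, Country 1's payoffs are: U → -3, V → 9, W → -4, X → -5.
The maximum is 9, achieved by V.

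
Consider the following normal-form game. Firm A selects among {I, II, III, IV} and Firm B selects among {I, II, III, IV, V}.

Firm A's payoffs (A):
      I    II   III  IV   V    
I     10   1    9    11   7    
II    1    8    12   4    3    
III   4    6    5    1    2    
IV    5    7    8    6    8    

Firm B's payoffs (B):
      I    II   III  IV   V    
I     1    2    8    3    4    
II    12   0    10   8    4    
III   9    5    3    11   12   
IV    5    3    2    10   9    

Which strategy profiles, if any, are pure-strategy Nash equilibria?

None

Check mutual best responses: a cell is a NE iff neither player can gain by unilaterally deviating.
Firm A's best responses — vs I: I (payoff 10); vs II: II (payoff 8); vs III: II (payoff 12); vs IV: I (payoff 11); vs V: IV (payoff 8).
Firm B's best responses — vs I: III (payoff 8); vs II: I (payoff 12); vs III: V (payoff 12); vs IV: IV (payoff 10).
No cell has both players best-responding. For instance, Firm A's best reply to V is IV, but against IV Firm B prefers IV over V.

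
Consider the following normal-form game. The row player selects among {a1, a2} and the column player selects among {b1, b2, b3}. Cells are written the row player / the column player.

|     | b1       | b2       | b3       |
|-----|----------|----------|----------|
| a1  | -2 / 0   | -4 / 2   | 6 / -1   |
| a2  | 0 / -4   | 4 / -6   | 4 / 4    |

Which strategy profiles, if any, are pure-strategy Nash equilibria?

A profile is a Nash equilibrium when each player is best-responding to the other.
The row player's best responses — vs b1: a2 (payoff 0); vs b2: a2 (payoff 4); vs b3: a1 (payoff 6).
The column player's best responses — vs a1: b2 (payoff 2); vs a2: b3 (payoff 4).
No cell has both players best-responding. For instance, the row player's best reply to b1 is a2, but against a2 the column player prefers b3 over b1.

There is no pure-strategy Nash equilibrium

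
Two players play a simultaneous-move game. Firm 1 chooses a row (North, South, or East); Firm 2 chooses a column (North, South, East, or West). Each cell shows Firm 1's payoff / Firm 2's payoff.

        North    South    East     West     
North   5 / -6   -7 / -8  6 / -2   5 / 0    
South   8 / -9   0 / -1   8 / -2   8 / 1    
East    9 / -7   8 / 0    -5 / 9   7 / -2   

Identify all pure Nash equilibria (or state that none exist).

(South, West)

A profile is a Nash equilibrium when each player is best-responding to the other.
Firm 1's best responses — vs North: East (payoff 9); vs South: East (payoff 8); vs East: South (payoff 8); vs West: South (payoff 8).
Firm 2's best responses — vs North: West (payoff 0); vs South: West (payoff 1); vs East: East (payoff 9).
The only mutual best response is (South, West); neither player gains by switching there.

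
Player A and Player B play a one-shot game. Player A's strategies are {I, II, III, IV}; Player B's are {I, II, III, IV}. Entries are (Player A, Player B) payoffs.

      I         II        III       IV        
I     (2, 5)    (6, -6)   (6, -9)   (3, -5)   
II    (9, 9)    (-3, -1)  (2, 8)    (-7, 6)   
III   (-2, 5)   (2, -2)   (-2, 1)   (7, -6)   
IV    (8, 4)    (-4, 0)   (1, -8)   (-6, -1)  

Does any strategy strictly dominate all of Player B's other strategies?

I

Check whether one of Player B's strategies beats all alternatives regardless of what the opponent does.
I strictly dominates: vs I: 5 > each of {-6, -9, -5}; vs II: 9 > each of {-1, 8, 6}; vs III: 5 > each of {-2, 1, -6}; vs IV: 4 > each of {0, -8, -1}.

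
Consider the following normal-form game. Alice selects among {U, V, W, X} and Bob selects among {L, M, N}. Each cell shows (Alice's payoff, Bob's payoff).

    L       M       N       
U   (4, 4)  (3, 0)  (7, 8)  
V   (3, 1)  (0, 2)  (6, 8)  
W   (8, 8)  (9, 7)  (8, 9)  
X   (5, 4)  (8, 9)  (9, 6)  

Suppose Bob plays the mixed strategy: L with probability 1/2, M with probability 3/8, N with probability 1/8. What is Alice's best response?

Alice's best reply maximizes expected payoff against the mix.
U: (1/2)·4 + (3/8)·3 + (1/8)·7 = 4
V: (1/2)·3 + (3/8)·0 + (1/8)·6 = 9/4
W: (1/2)·8 + (3/8)·9 + (1/8)·8 = 67/8
X: (1/2)·5 + (3/8)·8 + (1/8)·9 = 53/8
Highest expected payoff is 67/8, from W.

W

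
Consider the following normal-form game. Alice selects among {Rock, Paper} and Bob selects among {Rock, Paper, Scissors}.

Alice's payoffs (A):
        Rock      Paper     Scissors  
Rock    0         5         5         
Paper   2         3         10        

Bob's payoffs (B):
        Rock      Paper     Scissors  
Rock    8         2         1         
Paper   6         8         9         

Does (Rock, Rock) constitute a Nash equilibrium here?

Holding Bob at Rock: Alice gets 0 from Rock but could get 2 by switching to Paper. Alice has a profitable deviation.

No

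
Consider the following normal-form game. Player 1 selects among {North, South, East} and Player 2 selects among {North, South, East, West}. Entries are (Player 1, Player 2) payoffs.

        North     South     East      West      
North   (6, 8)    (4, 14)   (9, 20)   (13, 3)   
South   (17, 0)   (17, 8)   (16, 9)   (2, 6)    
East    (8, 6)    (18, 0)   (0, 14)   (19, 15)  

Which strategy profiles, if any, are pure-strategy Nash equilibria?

(South, East) and (East, West)

A profile is a Nash equilibrium when each player is best-responding to the other.
Player 1's best responses — vs North: South (payoff 17); vs South: East (payoff 18); vs East: South (payoff 16); vs West: East (payoff 19).
Player 2's best responses — vs North: East (payoff 20); vs South: East (payoff 9); vs East: West (payoff 15).
Mutual best responses occur at (South, East) and (East, West); at each, neither player gains by switching.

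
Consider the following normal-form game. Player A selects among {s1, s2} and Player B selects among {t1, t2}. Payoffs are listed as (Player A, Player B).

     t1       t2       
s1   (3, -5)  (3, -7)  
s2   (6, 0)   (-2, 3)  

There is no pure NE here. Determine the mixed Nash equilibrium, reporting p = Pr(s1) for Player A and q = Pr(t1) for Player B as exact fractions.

p = 3/5, q = 5/8

In a mixed NE each player is indifferent between their pure strategies, so the opponent's mix sets the indifference.
Player B indifferent between t1 and t2: p·(-5) + (1−p)·0 = p·(-7) + (1−p)·3 ⟹ 0 + (-5)p = 3 + (-10)p ⟹ p = 3/5.
Player A indifferent between s1 and s2: q·3 + (1−q)·3 = q·6 + (1−q)·(-2) ⟹ 3 + 0q = (-2) + 8q ⟹ q = 5/8.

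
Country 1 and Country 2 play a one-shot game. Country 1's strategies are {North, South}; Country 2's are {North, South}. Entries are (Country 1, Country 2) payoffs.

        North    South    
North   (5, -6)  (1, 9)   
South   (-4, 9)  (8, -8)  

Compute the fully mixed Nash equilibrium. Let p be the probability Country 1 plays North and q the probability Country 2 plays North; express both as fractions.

p = 17/32, q = 7/16

In a mixed NE each player is indifferent between their pure strategies, so the opponent's mix sets the indifference.
Country 2 indifferent between North and South: p·(-6) + (1−p)·9 = p·9 + (1−p)·(-8) ⟹ 9 + (-15)p = (-8) + 17p ⟹ p = 17/32.
Country 1 indifferent between North and South: q·5 + (1−q)·1 = q·(-4) + (1−q)·8 ⟹ 1 + 4q = 8 + (-12)q ⟹ q = 7/16.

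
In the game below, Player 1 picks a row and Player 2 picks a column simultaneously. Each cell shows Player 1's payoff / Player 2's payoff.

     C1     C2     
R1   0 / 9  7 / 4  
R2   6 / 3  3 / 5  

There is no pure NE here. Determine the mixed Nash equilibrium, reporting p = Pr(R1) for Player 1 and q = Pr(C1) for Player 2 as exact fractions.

p = 2/7, q = 2/5

Each player's mixing probability is pinned down by making the *other* player indifferent.
Player 2 indifferent between C1 and C2: p·9 + (1−p)·3 = p·4 + (1−p)·5 ⟹ 3 + 6p = 5 + (-1)p ⟹ p = 2/7.
Player 1 indifferent between R1 and R2: q·0 + (1−q)·7 = q·6 + (1−q)·3 ⟹ 7 + (-7)q = 3 + 3q ⟹ q = 2/5.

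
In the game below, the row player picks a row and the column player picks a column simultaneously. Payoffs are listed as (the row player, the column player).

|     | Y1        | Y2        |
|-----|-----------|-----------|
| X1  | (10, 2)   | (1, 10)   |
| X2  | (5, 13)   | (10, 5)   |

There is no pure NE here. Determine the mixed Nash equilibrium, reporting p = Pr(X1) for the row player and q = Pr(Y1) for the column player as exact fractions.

p = 1/2, q = 9/14

In a mixed NE each player is indifferent between their pure strategies, so the opponent's mix sets the indifference.
The column player indifferent between Y1 and Y2: p·2 + (1−p)·13 = p·10 + (1−p)·5 ⟹ 13 + (-11)p = 5 + 5p ⟹ p = 1/2.
The row player indifferent between X1 and X2: q·10 + (1−q)·1 = q·5 + (1−q)·10 ⟹ 1 + 9q = 10 + (-5)q ⟹ q = 9/14.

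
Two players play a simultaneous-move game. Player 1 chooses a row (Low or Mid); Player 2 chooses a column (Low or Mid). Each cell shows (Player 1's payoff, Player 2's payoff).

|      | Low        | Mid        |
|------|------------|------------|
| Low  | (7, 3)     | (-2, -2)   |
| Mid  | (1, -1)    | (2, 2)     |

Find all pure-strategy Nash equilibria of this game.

(Low, Low) and (Mid, Mid)

Check mutual best responses: a cell is a NE iff neither player can gain by unilaterally deviating.
Player 1's best responses — vs Low: Low (payoff 7); vs Mid: Mid (payoff 2).
Player 2's best responses — vs Low: Low (payoff 3); vs Mid: Mid (payoff 2).
Mutual best responses occur at (Low, Low) and (Mid, Mid); at each, neither player gains by switching.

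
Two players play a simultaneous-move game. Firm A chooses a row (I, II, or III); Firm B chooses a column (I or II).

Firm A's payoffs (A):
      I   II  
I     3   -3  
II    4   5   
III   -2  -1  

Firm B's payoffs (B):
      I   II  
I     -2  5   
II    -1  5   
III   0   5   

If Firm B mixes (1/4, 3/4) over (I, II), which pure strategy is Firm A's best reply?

Compute Firm A's expected payoff from each pure strategy against the given mix.
I: (1/4)·3 + (3/4)·(-3) = -3/2
II: (1/4)·4 + (3/4)·5 = 19/4
III: (1/4)·(-2) + (3/4)·(-1) = -5/4
Highest expected payoff is 19/4, from II.

II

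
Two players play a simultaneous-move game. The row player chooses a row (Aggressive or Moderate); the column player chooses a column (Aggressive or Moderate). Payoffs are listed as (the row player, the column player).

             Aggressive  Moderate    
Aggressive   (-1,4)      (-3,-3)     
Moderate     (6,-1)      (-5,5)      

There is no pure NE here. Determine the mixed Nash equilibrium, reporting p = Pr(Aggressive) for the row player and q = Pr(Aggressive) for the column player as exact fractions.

In a mixed NE each player is indifferent between their pure strategies, so the opponent's mix sets the indifference.
The column player indifferent between Aggressive and Moderate: p·4 + (1−p)·(-1) = p·(-3) + (1−p)·5 ⟹ (-1) + 5p = 5 + (-8)p ⟹ p = 6/13.
The row player indifferent between Aggressive and Moderate: q·(-1) + (1−q)·(-3) = q·6 + (1−q)·(-5) ⟹ (-3) + 2q = (-5) + 11q ⟹ q = 2/9.

p = 6/13, q = 2/9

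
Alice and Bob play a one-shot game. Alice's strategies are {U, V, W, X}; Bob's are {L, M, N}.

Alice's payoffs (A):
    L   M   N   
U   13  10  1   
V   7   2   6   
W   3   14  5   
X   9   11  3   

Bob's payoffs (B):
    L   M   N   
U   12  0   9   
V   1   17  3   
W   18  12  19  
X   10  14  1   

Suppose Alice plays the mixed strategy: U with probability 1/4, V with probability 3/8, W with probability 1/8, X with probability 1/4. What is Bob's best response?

Bob's best reply maximizes expected payoff against the mix.
L: (1/4)·12 + (3/8)·1 + (1/8)·18 + (1/4)·10 = 65/8
M: (1/4)·0 + (3/8)·17 + (1/8)·12 + (1/4)·14 = 91/8
N: (1/4)·9 + (3/8)·3 + (1/8)·19 + (1/4)·1 = 6
Highest expected payoff is 91/8, from M.

M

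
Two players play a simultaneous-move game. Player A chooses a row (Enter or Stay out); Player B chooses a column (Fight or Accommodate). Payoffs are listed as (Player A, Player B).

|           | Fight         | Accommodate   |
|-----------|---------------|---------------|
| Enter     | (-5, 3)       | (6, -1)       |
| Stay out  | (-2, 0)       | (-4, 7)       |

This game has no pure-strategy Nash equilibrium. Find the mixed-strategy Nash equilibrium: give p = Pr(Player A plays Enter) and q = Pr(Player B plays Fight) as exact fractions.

Each player's mixing probability is pinned down by making the *other* player indifferent.
Player B indifferent between Fight and Accommodate: p·3 + (1−p)·0 = p·(-1) + (1−p)·7 ⟹ 0 + 3p = 7 + (-8)p ⟹ p = 7/11.
Player A indifferent between Enter and Stay out: q·(-5) + (1−q)·6 = q·(-2) + (1−q)·(-4) ⟹ 6 + (-11)q = (-4) + 2q ⟹ q = 10/13.

p = 7/11, q = 10/13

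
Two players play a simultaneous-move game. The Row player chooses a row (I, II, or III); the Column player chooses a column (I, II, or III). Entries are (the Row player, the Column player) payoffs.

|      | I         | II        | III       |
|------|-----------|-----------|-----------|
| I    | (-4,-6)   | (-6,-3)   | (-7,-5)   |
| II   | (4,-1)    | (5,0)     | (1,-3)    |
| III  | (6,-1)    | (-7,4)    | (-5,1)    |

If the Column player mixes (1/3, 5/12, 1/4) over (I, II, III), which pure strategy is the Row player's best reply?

II

The Row player's best reply maximizes expected payoff against the mix.
I: (1/3)·(-4) + (5/12)·(-6) + (1/4)·(-7) = -67/12
II: (1/3)·4 + (5/12)·5 + (1/4)·1 = 11/3
III: (1/3)·6 + (5/12)·(-7) + (1/4)·(-5) = -13/6
Highest expected payoff is 11/3, from II.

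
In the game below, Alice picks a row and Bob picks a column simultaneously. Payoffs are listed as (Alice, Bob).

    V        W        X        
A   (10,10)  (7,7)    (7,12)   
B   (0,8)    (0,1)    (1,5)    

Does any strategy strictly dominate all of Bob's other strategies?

A strategy is strictly dominant if it gives Bob a strictly higher payoff than every other strategy, against every choice by the opponent.
V is not dominant: against A, X gives 12 > 10.
W is not dominant: against A, V gives 10 > 7.
X is not dominant: against B, V gives 8 > 5.
No single strategy is best against every opponent action.

None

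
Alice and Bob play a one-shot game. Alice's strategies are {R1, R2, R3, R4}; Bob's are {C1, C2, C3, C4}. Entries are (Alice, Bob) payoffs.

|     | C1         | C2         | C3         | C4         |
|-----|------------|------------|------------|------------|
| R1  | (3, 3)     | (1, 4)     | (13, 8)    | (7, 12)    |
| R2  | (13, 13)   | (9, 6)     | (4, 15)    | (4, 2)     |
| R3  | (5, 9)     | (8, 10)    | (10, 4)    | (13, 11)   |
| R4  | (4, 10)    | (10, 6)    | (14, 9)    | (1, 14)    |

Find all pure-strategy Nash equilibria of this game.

Check mutual best responses: a cell is a NE iff neither player can gain by unilaterally deviating.
Alice's best responses — vs C1: R2 (payoff 13); vs C2: R4 (payoff 10); vs C3: R4 (payoff 14); vs C4: R3 (payoff 13).
Bob's best responses — vs R1: C4 (payoff 12); vs R2: C3 (payoff 15); vs R3: C4 (payoff 11); vs R4: C4 (payoff 14).
The only mutual best response is (R3, C4); neither player gains by switching there.

(R3, C4)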